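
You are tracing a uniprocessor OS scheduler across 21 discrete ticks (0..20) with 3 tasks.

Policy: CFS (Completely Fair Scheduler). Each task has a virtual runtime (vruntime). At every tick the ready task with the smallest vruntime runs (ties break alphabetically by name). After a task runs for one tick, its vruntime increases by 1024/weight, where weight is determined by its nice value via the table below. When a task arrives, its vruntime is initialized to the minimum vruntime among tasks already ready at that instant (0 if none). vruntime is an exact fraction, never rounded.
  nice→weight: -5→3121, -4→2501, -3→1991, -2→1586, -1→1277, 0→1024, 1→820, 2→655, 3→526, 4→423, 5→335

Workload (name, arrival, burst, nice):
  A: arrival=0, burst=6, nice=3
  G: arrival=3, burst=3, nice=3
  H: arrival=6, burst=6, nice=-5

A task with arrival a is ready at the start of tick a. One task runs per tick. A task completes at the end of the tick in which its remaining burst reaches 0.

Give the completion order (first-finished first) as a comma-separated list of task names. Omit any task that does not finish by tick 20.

completion order = H, A, G

t=0: vr[A=0] → run A
t=1: vr[A=512/263] → run A
t=2: vr[A=1024/263] → run A
t=3: vr[A=1536/263 G=1536/263] → run A
t=4: vr[A=2048/263 G=1536/263] → run G
t=5: vr[A=2048/263 G=2048/263] → run A
t=6: vr[A=2560/263 G=2048/263 H=2048/263] → run G
t=7: vr[A=2560/263 G=2560/263 H=2048/263] → run H
t=8: vr[A=2560/263 G=2560/263 H=6661120/820823] → run H
t=9: vr[A=2560/263 G=2560/263 H=6930432/820823] → run H
t=10: vr[A=2560/263 G=2560/263 H=7199744/820823] → run H
t=11: vr[A=2560/263 G=2560/263 H=7469056/820823] → run H
t=12: vr[A=2560/263 G=2560/263 H=7738368/820823] → run H
t=13: vr[A=2560/263 G=2560/263] → run A
t=14: vr[G=2560/263] → run G
t=15: (idle)
t=16: (idle)
t=17: (idle)
t=18: (idle)
t=19: (idle)
t=20: (idle)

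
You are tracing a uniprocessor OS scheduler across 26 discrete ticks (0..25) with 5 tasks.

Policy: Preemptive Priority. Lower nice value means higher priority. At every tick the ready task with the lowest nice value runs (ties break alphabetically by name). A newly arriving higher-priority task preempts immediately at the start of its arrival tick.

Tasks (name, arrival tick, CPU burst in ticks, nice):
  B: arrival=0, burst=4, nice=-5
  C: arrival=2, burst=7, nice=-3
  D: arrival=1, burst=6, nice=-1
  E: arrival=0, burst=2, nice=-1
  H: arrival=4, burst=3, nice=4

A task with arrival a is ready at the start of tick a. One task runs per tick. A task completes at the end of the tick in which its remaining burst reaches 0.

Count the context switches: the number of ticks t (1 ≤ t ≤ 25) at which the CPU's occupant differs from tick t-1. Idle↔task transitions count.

t=0: ready={B,E} → run B
t=1: ready={B,D,E} → run B
t=2: ready={B,C,D,E} → run B
t=3: ready={B,C,D,E} → run B
t=4: ready={C,D,E,H} → run C
t=5: ready={C,D,E,H} → run C
t=6: ready={C,D,E,H} → run C
t=7: ready={C,D,E,H} → run C
t=8: ready={C,D,E,H} → run C
t=9: ready={C,D,E,H} → run C
t=10: ready={C,D,E,H} → run C
t=11: ready={D,E,H} → run D
t=12: ready={D,E,H} → run D
t=13: ready={D,E,H} → run D
t=14: ready={D,E,H} → run D
t=15: ready={D,E,H} → run D
t=16: ready={D,E,H} → run D
t=17: ready={E,H} → run E
t=18: ready={E,H} → run E
t=19: ready={H} → run H
t=20: ready={H} → run H
t=21: ready={H} → run H
t=22: (idle)
t=23: (idle)
t=24: (idle)
t=25: (idle)

context switches = 5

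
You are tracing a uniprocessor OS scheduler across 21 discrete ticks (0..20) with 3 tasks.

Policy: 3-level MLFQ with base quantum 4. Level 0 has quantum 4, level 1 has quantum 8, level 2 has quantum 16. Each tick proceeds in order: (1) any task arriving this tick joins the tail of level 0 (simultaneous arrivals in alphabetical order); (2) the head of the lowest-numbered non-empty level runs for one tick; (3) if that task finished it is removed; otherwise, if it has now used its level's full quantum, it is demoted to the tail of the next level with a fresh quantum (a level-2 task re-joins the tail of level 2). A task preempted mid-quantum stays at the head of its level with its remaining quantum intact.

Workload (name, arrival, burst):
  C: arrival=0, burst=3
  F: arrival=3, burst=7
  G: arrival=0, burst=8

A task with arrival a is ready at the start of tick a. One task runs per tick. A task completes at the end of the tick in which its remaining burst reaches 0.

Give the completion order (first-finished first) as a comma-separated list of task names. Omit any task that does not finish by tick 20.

completion order = C, G, F

t=0: L0/L1/L2 = CG/-/- → run C
t=1: L0/L1/L2 = CG/-/- → run C
t=2: L0/L1/L2 = CG/-/- → run C
t=3: L0/L1/L2 = GF/-/- → run G
t=4: L0/L1/L2 = GF/-/- → run G
t=5: L0/L1/L2 = GF/-/- → run G
t=6: L0/L1/L2 = GF/-/- → run G
t=7: L0/L1/L2 = F/G/- → run F
t=8: L0/L1/L2 = F/G/- → run F
t=9: L0/L1/L2 = F/G/- → run F
t=10: L0/L1/L2 = F/G/- → run F
t=11: L0/L1/L2 = -/GF/- → run G
t=12: L0/L1/L2 = -/GF/- → run G
t=13: L0/L1/L2 = -/GF/- → run G
t=14: L0/L1/L2 = -/GF/- → run G
t=15: L0/L1/L2 = -/F/- → run F
t=16: L0/L1/L2 = -/F/- → run F
t=17: L0/L1/L2 = -/F/- → run F
t=18: (idle)
t=19: (idle)
t=20: (idle)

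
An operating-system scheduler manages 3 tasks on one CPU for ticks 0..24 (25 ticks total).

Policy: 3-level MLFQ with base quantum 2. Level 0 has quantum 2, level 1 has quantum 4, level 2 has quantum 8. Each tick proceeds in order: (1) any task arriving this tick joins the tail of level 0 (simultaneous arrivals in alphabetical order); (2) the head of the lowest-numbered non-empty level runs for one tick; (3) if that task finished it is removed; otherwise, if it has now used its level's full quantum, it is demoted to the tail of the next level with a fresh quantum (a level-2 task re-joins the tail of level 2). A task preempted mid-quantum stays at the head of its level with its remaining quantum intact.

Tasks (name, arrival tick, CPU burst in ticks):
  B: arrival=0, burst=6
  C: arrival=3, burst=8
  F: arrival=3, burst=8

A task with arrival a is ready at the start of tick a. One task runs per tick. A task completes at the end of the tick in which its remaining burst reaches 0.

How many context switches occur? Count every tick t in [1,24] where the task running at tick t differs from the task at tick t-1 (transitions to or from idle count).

t=0: L0/L1/L2 = B/-/- → run B
t=1: L0/L1/L2 = B/-/- → run B
t=2: L0/L1/L2 = -/B/- → run B
t=3: L0/L1/L2 = CF/B/- → run C
t=4: L0/L1/L2 = CF/B/- → run C
t=5: L0/L1/L2 = F/BC/- → run F
t=6: L0/L1/L2 = F/BC/- → run F
t=7: L0/L1/L2 = -/BCF/- → run B
t=8: L0/L1/L2 = -/BCF/- → run B
t=9: L0/L1/L2 = -/BCF/- → run B
t=10: L0/L1/L2 = -/CF/- → run C
t=11: L0/L1/L2 = -/CF/- → run C
t=12: L0/L1/L2 = -/CF/- → run C
t=13: L0/L1/L2 = -/CF/- → run C
t=14: L0/L1/L2 = -/F/C → run F
t=15: L0/L1/L2 = -/F/C → run F
t=16: L0/L1/L2 = -/F/C → run F
t=17: L0/L1/L2 = -/F/C → run F
t=18: L0/L1/L2 = -/-/CF → run C
t=19: L0/L1/L2 = -/-/CF → run C
t=20: L0/L1/L2 = -/-/F → run F
t=21: L0/L1/L2 = -/-/F → run F
t=22: (idle)
t=23: (idle)
t=24: (idle)

context switches = 8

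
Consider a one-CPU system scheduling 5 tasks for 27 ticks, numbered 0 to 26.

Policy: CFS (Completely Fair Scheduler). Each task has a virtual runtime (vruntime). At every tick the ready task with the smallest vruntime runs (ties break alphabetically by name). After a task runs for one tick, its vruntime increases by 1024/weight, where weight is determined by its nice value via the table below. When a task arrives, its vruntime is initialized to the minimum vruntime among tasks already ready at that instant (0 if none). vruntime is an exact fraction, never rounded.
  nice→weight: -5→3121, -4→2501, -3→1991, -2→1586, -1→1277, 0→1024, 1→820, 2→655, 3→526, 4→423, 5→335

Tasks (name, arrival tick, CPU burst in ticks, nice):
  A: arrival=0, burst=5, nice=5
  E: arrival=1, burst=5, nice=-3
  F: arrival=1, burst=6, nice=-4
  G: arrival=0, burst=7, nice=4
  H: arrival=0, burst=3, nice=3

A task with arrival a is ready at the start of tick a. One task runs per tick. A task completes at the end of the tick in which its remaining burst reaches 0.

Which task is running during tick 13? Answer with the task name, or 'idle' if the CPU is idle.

t=0: vr[A=0 G=0 H=0] → run A
t=1: vr[A=1024/335 E=0 F=0 G=0 H=0] → run E
t=2: vr[A=1024/335 E=1024/1991 F=0 G=0 H=0] → run F
t=3: vr[A=1024/335 E=1024/1991 F=1024/2501 G=0 H=0] → run G
t=4: vr[A=1024/335 E=1024/1991 F=1024/2501 G=1024/423 H=0] → run H
t=5: vr[A=1024/335 E=1024/1991 F=1024/2501 G=1024/423 H=512/263] → run F
t=6: vr[A=1024/335 E=1024/1991 F=2048/2501 G=1024/423 H=512/263] → run E
t=7: vr[A=1024/335 E=2048/1991 F=2048/2501 G=1024/423 H=512/263] → run F
t=8: vr[A=1024/335 E=2048/1991 F=3072/2501 G=1024/423 H=512/263] → run E
t=9: vr[A=1024/335 E=3072/1991 F=3072/2501 G=1024/423 H=512/263] → run F
t=10: vr[A=1024/335 E=3072/1991 F=4096/2501 G=1024/423 H=512/263] → run E
t=11: vr[A=1024/335 E=4096/1991 F=4096/2501 G=1024/423 H=512/263] → run F
t=12: vr[A=1024/335 E=4096/1991 F=5120/2501 G=1024/423 H=512/263] → run H
t=13: vr[A=1024/335 E=4096/1991 F=5120/2501 G=1024/423 H=1024/263] → run F
t=14: vr[A=1024/335 E=4096/1991 G=1024/423 H=1024/263] → run E
t=15: vr[A=1024/335 G=1024/423 H=1024/263] → run G
t=16: vr[A=1024/335 G=2048/423 H=1024/263] → run A
t=17: vr[A=2048/335 G=2048/423 H=1024/263] → run H
t=18: vr[A=2048/335 G=2048/423] → run G
t=19: vr[A=2048/335 G=1024/141] → run A
t=20: vr[A=3072/335 G=1024/141] → run G
t=21: vr[A=3072/335 G=4096/423] → run A
t=22: vr[A=4096/335 G=4096/423] → run G
t=23: vr[A=4096/335 G=5120/423] → run G
t=24: vr[A=4096/335 G=2048/141] → run A
t=25: vr[G=2048/141] → run G
t=26: (idle)

running at tick 13 = F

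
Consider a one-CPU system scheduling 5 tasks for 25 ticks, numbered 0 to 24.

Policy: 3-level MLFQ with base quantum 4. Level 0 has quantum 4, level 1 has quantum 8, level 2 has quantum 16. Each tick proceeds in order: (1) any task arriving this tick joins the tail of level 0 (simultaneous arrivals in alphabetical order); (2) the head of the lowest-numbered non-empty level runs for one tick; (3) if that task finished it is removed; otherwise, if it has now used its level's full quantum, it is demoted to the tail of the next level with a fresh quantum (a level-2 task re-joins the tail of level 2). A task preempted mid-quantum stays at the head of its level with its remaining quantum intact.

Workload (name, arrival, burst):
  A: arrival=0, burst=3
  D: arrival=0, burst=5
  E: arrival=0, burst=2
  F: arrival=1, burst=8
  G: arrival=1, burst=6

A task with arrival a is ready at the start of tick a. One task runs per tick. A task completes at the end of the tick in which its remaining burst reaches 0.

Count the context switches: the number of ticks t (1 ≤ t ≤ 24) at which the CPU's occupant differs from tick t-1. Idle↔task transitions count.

context switches = 8

t=0: L0/L1/L2 = ADE/-/- → run A
t=1: L0/L1/L2 = ADEFG/-/- → run A
t=2: L0/L1/L2 = ADEFG/-/- → run A
t=3: L0/L1/L2 = DEFG/-/- → run D
t=4: L0/L1/L2 = DEFG/-/- → run D
t=5: L0/L1/L2 = DEFG/-/- → run D
t=6: L0/L1/L2 = DEFG/-/- → run D
t=7: L0/L1/L2 = EFG/D/- → run E
t=8: L0/L1/L2 = EFG/D/- → run E
t=9: L0/L1/L2 = FG/D/- → run F
t=10: L0/L1/L2 = FG/D/- → run F
t=11: L0/L1/L2 = FG/D/- → run F
t=12: L0/L1/L2 = FG/D/- → run F
t=13: L0/L1/L2 = G/DF/- → run G
t=14: L0/L1/L2 = G/DF/- → run G
t=15: L0/L1/L2 = G/DF/- → run G
t=16: L0/L1/L2 = G/DF/- → run G
t=17: L0/L1/L2 = -/DFG/- → run D
t=18: L0/L1/L2 = -/FG/- → run F
t=19: L0/L1/L2 = -/FG/- → run F
t=20: L0/L1/L2 = -/FG/- → run F
t=21: L0/L1/L2 = -/FG/- → run F
t=22: L0/L1/L2 = -/G/- → run G
t=23: L0/L1/L2 = -/G/- → run G
t=24: (idle)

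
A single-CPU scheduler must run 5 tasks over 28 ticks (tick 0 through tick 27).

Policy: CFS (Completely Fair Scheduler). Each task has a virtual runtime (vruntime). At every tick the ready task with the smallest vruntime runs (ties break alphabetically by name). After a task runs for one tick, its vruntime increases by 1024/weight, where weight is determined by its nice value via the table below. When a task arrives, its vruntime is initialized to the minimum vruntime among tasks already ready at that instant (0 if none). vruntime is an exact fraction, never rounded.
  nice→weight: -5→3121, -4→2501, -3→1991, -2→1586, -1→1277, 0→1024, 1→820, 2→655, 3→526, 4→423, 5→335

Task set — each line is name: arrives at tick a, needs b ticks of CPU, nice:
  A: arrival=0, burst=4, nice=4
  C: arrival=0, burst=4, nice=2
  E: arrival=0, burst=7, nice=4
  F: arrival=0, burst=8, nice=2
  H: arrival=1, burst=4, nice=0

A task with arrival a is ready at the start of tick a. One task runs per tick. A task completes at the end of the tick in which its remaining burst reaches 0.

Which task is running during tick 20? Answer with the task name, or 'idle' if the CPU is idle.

t=0: vr[A=0 C=0 E=0 F=0] → run A
t=1: vr[A=1024/423 C=0 E=0 F=0 H=0] → run C
t=2: vr[A=1024/423 C=1024/655 E=0 F=0 H=0] → run E
t=3: vr[A=1024/423 C=1024/655 E=1024/423 F=0 H=0] → run F
t=4: vr[A=1024/423 C=1024/655 E=1024/423 F=1024/655 H=0] → run H
t=5: vr[A=1024/423 C=1024/655 E=1024/423 F=1024/655 H=1] → run H
t=6: vr[A=1024/423 C=1024/655 E=1024/423 F=1024/655 H=2] → run C
t=7: vr[A=1024/423 C=2048/655 E=1024/423 F=1024/655 H=2] → run F
t=8: vr[A=1024/423 C=2048/655 E=1024/423 F=2048/655 H=2] → run H
t=9: vr[A=1024/423 C=2048/655 E=1024/423 F=2048/655 H=3] → run A
t=10: vr[A=2048/423 C=2048/655 E=1024/423 F=2048/655 H=3] → run E
t=11: vr[A=2048/423 C=2048/655 E=2048/423 F=2048/655 H=3] → run H
t=12: vr[A=2048/423 C=2048/655 E=2048/423 F=2048/655] → run C
t=13: vr[A=2048/423 C=3072/655 E=2048/423 F=2048/655] → run F
t=14: vr[A=2048/423 C=3072/655 E=2048/423 F=3072/655] → run C
t=15: vr[A=2048/423 E=2048/423 F=3072/655] → run F
t=16: vr[A=2048/423 E=2048/423 F=4096/655] → run A
t=17: vr[A=1024/141 E=2048/423 F=4096/655] → run E
t=18: vr[A=1024/141 E=1024/141 F=4096/655] → run F
t=19: vr[A=1024/141 E=1024/141 F=1024/131] → run A
t=20: vr[E=1024/141 F=1024/131] → run E
t=21: vr[E=4096/423 F=1024/131] → run F
t=22: vr[E=4096/423 F=6144/655] → run F
t=23: vr[E=4096/423 F=7168/655] → run E
t=24: vr[E=5120/423 F=7168/655] → run F
t=25: vr[E=5120/423] → run E
t=26: vr[E=2048/141] → run E
t=27: (idle)

running at tick 20 = E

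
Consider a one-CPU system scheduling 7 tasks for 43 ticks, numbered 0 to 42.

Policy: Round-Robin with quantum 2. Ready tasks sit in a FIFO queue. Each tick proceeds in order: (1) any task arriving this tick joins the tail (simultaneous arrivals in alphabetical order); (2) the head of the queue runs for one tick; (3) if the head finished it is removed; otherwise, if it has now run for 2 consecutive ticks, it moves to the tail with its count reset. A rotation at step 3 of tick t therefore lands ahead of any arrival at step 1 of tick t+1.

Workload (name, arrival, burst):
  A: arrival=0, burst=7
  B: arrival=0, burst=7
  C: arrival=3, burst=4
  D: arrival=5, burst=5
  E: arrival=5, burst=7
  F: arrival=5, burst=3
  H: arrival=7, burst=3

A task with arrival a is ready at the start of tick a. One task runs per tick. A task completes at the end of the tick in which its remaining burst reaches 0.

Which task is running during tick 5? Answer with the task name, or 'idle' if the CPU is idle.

t=0: queue=[A,B] q_used=0 → run A
t=1: queue=[A,B] q_used=1 → run A
t=2: queue=[B,A] q_used=0 → run B
t=3: queue=[B,A,C] q_used=1 → run B
t=4: queue=[A,C,B] q_used=0 → run A
t=5: queue=[A,C,B,D,E,F] q_used=1 → run A
t=6: queue=[C,B,D,E,F,A] q_used=0 → run C
t=7: queue=[C,B,D,E,F,A,H] q_used=1 → run C
t=8: queue=[B,D,E,F,A,H,C] q_used=0 → run B
t=9: queue=[B,D,E,F,A,H,C] q_used=1 → run B
t=10: queue=[D,E,F,A,H,C,B] q_used=0 → run D
t=11: queue=[D,E,F,A,H,C,B] q_used=1 → run D
t=12: queue=[E,F,A,H,C,B,D] q_used=0 → run E
t=13: queue=[E,F,A,H,C,B,D] q_used=1 → run E
t=14: queue=[F,A,H,C,B,D,E] q_used=0 → run F
t=15: queue=[F,A,H,C,B,D,E] q_used=1 → run F
t=16: queue=[A,H,C,B,D,E,F] q_used=0 → run A
t=17: queue=[A,H,C,B,D,E,F] q_used=1 → run A
t=18: queue=[H,C,B,D,E,F,A] q_used=0 → run H
t=19: queue=[H,C,B,D,E,F,A] q_used=1 → run H
t=20: queue=[C,B,D,E,F,A,H] q_used=0 → run C
t=21: queue=[C,B,D,E,F,A,H] q_used=1 → run C
t=22: queue=[B,D,E,F,A,H] q_used=0 → run B
t=23: queue=[B,D,E,F,A,H] q_used=1 → run B
t=24: queue=[D,E,F,A,H,B] q_used=0 → run D
t=25: queue=[D,E,F,A,H,B] q_used=1 → run D
t=26: queue=[E,F,A,H,B,D] q_used=0 → run E
t=27: queue=[E,F,A,H,B,D] q_used=1 → run E
t=28: queue=[F,A,H,B,D,E] q_used=0 → run F
t=29: queue=[A,H,B,D,E] q_used=0 → run A
t=30: queue=[H,B,D,E] q_used=0 → run H
t=31: queue=[B,D,E] q_used=0 → run B
t=32: queue=[D,E] q_used=0 → run D
t=33: queue=[E] q_used=0 → run E
t=34: queue=[E] q_used=1 → run E
t=35: queue=[E] q_used=0 → run E
t=36: (idle)
t=37: (idle)
t=38: (idle)
t=39: (idle)
t=40: (idle)
t=41: (idle)
t=42: (idle)

running at tick 5 = A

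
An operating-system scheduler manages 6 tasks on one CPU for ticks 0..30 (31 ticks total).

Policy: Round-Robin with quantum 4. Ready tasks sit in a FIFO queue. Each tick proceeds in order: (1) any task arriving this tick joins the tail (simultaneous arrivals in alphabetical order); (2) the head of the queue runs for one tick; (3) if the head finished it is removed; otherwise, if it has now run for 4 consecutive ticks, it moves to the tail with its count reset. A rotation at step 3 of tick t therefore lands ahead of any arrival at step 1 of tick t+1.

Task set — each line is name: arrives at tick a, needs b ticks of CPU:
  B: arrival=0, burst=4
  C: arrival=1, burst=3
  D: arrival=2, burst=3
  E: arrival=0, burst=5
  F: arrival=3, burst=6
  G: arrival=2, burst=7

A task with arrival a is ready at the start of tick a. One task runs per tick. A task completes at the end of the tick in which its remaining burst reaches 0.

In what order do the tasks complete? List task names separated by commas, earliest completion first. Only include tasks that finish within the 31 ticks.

completion order = B, C, D, E, G, F

t=0: queue=[B,E] q_used=0 → run B
t=1: queue=[B,E,C] q_used=1 → run B
t=2: queue=[B,E,C,D,G] q_used=2 → run B
t=3: queue=[B,E,C,D,G,F] q_used=3 → run B
t=4: queue=[E,C,D,G,F] q_used=0 → run E
t=5: queue=[E,C,D,G,F] q_used=1 → run E
t=6: queue=[E,C,D,G,F] q_used=2 → run E
t=7: queue=[E,C,D,G,F] q_used=3 → run E
t=8: queue=[C,D,G,F,E] q_used=0 → run C
t=9: queue=[C,D,G,F,E] q_used=1 → run C
t=10: queue=[C,D,G,F,E] q_used=2 → run C
t=11: queue=[D,G,F,E] q_used=0 → run D
t=12: queue=[D,G,F,E] q_used=1 → run D
t=13: queue=[D,G,F,E] q_used=2 → run D
t=14: queue=[G,F,E] q_used=0 → run G
t=15: queue=[G,F,E] q_used=1 → run G
t=16: queue=[G,F,E] q_used=2 → run G
t=17: queue=[G,F,E] q_used=3 → run G
t=18: queue=[F,E,G] q_used=0 → run F
t=19: queue=[F,E,G] q_used=1 → run F
t=20: queue=[F,E,G] q_used=2 → run F
t=21: queue=[F,E,G] q_used=3 → run F
t=22: queue=[E,G,F] q_used=0 → run E
t=23: queue=[G,F] q_used=0 → run G
t=24: queue=[G,F] q_used=1 → run G
t=25: queue=[G,F] q_used=2 → run G
t=26: queue=[F] q_used=0 → run F
t=27: queue=[F] q_used=1 → run F
t=28: (idle)
t=29: (idle)
t=30: (idle)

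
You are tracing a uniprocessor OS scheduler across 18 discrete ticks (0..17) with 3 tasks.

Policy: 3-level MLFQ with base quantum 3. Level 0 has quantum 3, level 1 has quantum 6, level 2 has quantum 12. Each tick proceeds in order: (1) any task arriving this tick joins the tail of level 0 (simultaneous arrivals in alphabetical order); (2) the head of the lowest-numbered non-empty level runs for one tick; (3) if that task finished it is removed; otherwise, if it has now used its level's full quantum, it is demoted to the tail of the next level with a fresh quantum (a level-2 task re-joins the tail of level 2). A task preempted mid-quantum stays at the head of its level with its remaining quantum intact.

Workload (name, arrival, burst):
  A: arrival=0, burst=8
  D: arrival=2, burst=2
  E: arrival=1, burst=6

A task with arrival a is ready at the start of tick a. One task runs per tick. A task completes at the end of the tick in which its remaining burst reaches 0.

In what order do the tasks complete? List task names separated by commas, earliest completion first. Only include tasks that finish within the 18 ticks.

t=0: L0/L1/L2 = A/-/- → run A
t=1: L0/L1/L2 = AE/-/- → run A
t=2: L0/L1/L2 = AED/-/- → run A
t=3: L0/L1/L2 = ED/A/- → run E
t=4: L0/L1/L2 = ED/A/- → run E
t=5: L0/L1/L2 = ED/A/- → run E
t=6: L0/L1/L2 = D/AE/- → run D
t=7: L0/L1/L2 = D/AE/- → run D
t=8: L0/L1/L2 = -/AE/- → run A
t=9: L0/L1/L2 = -/AE/- → run A
t=10: L0/L1/L2 = -/AE/- → run A
t=11: L0/L1/L2 = -/AE/- → run A
t=12: L0/L1/L2 = -/AE/- → run A
t=13: L0/L1/L2 = -/E/- → run E
t=14: L0/L1/L2 = -/E/- → run E
t=15: L0/L1/L2 = -/E/- → run E
t=16: (idle)
t=17: (idle)

completion order = D, A, E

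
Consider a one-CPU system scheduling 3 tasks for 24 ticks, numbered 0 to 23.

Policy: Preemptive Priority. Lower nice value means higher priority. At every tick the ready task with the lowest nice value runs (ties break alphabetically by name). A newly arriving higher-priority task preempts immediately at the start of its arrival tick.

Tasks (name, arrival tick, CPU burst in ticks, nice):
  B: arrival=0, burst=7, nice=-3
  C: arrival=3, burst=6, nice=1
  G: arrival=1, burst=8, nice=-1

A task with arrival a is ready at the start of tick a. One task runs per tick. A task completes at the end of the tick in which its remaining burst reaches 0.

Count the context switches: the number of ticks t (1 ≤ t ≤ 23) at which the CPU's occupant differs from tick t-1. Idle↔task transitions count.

context switches = 3

t=0: ready={B} → run B
t=1: ready={B,G} → run B
t=2: ready={B,G} → run B
t=3: ready={B,C,G} → run B
t=4: ready={B,C,G} → run B
t=5: ready={B,C,G} → run B
t=6: ready={B,C,G} → run B
t=7: ready={C,G} → run G
t=8: ready={C,G} → run G
t=9: ready={C,G} → run G
t=10: ready={C,G} → run G
t=11: ready={C,G} → run G
t=12: ready={C,G} → run G
t=13: ready={C,G} → run G
t=14: ready={C,G} → run G
t=15: ready={C} → run C
t=16: ready={C} → run C
t=17: ready={C} → run C
t=18: ready={C} → run C
t=19: ready={C} → run C
t=20: ready={C} → run C
t=21: (idle)
t=22: (idle)
t=23: (idle)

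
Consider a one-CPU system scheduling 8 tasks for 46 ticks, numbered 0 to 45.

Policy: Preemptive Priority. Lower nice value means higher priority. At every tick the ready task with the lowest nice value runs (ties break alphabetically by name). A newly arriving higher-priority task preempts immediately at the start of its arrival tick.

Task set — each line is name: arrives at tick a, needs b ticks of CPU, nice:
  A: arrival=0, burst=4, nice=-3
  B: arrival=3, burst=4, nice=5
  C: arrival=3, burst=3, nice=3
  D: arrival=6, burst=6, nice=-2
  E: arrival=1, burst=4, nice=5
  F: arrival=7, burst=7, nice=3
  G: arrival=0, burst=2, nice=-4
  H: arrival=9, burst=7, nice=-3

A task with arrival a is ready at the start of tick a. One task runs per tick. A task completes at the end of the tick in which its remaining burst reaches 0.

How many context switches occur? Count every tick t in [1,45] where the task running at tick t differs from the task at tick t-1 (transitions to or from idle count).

t=0: ready={A,G} → run G
t=1: ready={A,E,G} → run G
t=2: ready={A,E} → run A
t=3: ready={A,B,C,E} → run A
t=4: ready={A,B,C,E} → run A
t=5: ready={A,B,C,E} → run A
t=6: ready={B,C,D,E} → run D
t=7: ready={B,C,D,E,F} → run D
t=8: ready={B,C,D,E,F} → run D
t=9: ready={B,C,D,E,F,H} → run H
t=10: ready={B,C,D,E,F,H} → run H
t=11: ready={B,C,D,E,F,H} → run H
t=12: ready={B,C,D,E,F,H} → run H
t=13: ready={B,C,D,E,F,H} → run H
t=14: ready={B,C,D,E,F,H} → run H
t=15: ready={B,C,D,E,F,H} → run H
t=16: ready={B,C,D,E,F} → run D
t=17: ready={B,C,D,E,F} → run D
t=18: ready={B,C,D,E,F} → run D
t=19: ready={B,C,E,F} → run C
t=20: ready={B,C,E,F} → run C
t=21: ready={B,C,E,F} → run C
t=22: ready={B,E,F} → run F
t=23: ready={B,E,F} → run F
t=24: ready={B,E,F} → run F
t=25: ready={B,E,F} → run F
t=26: ready={B,E,F} → run F
t=27: ready={B,E,F} → run F
t=28: ready={B,E,F} → run F
t=29: ready={B,E} → run B
t=30: ready={B,E} → run B
t=31: ready={B,E} → run B
t=32: ready={B,E} → run B
t=33: ready={E} → run E
t=34: ready={E} → run E
t=35: ready={E} → run E
t=36: ready={E} → run E
t=37: (idle)
t=38: (idle)
t=39: (idle)
t=40: (idle)
t=41: (idle)
t=42: (idle)
t=43: (idle)
t=44: (idle)
t=45: (idle)

context switches = 9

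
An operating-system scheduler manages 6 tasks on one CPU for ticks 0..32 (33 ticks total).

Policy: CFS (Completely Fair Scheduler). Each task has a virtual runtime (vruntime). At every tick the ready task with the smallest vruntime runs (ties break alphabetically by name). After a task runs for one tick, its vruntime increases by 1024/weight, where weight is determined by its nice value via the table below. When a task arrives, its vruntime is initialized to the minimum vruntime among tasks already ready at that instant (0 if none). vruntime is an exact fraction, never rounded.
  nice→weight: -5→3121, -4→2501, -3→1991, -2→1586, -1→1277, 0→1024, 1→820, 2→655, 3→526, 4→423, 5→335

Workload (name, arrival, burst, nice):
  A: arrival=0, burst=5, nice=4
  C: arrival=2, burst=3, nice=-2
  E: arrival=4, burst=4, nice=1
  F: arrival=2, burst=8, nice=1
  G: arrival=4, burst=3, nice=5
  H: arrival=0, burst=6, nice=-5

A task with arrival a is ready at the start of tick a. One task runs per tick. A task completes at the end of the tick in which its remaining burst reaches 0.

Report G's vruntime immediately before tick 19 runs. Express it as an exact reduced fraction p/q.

t=0: vr[A=0 H=0] → run A
t=1: vr[A=1024/423 H=0] → run H
t=2: vr[A=1024/423 C=1024/3121 F=1024/3121 H=1024/3121] → run C
t=3: vr[A=1024/423 C=2409984/2474953 F=1024/3121 H=1024/3121] → run F
t=4: vr[A=1024/423 C=2409984/2474953 E=1024/3121 F=1008896/639805 G=1024/3121 H=1024/3121] → run E
t=5: vr[A=1024/423 C=2409984/2474953 E=1008896/639805 F=1008896/639805 G=1024/3121 H=1024/3121] → run G
t=6: vr[A=1024/423 C=2409984/2474953 E=1008896/639805 F=1008896/639805 G=3538944/1045535 H=1024/3121] → run H
t=7: vr[A=1024/423 C=2409984/2474953 E=1008896/639805 F=1008896/639805 G=3538944/1045535 H=2048/3121] → run H
t=8: vr[A=1024/423 C=2409984/2474953 E=1008896/639805 F=1008896/639805 G=3538944/1045535 H=3072/3121] → run C
t=9: vr[A=1024/423 C=4007936/2474953 E=1008896/639805 F=1008896/639805 G=3538944/1045535 H=3072/3121] → run H
t=10: vr[A=1024/423 C=4007936/2474953 E=1008896/639805 F=1008896/639805 G=3538944/1045535 H=4096/3121] → run H
t=11: vr[A=1024/423 C=4007936/2474953 E=1008896/639805 F=1008896/639805 G=3538944/1045535 H=5120/3121] → run E
t=12: vr[A=1024/423 C=4007936/2474953 E=1807872/639805 F=1008896/639805 G=3538944/1045535 H=5120/3121] → run F
t=13: vr[A=1024/423 C=4007936/2474953 E=1807872/639805 F=1807872/639805 G=3538944/1045535 H=5120/3121] → run C
t=14: vr[A=1024/423 E=1807872/639805 F=1807872/639805 G=3538944/1045535 H=5120/3121] → run H
t=15: vr[A=1024/423 E=1807872/639805 F=1807872/639805 G=3538944/1045535] → run A
t=16: vr[A=2048/423 E=1807872/639805 F=1807872/639805 G=3538944/1045535] → run E
t=17: vr[A=2048/423 E=2606848/639805 F=1807872/639805 G=3538944/1045535] → run F
t=18: vr[A=2048/423 E=2606848/639805 F=2606848/639805 G=3538944/1045535] → run G
t=19: vr[A=2048/423 E=2606848/639805 F=2606848/639805 G=6734848/1045535] → run E
t=20: vr[A=2048/423 F=2606848/639805 G=6734848/1045535] → run F
t=21: vr[A=2048/423 F=3405824/639805 G=6734848/1045535] → run A
t=22: vr[A=1024/141 F=3405824/639805 G=6734848/1045535] → run F
t=23: vr[A=1024/141 F=840960/127961 G=6734848/1045535] → run G
t=24: vr[A=1024/141 F=840960/127961] → run F
t=25: vr[A=1024/141 F=5003776/639805] → run A
t=26: vr[A=4096/423 F=5003776/639805] → run F
t=27: vr[A=4096/423 F=5802752/639805] → run F
t=28: vr[A=4096/423] → run A
t=29: (idle)
t=30: (idle)
t=31: (idle)
t=32: (idle)

vruntime(G, start of tick 19) = 6734848/1045535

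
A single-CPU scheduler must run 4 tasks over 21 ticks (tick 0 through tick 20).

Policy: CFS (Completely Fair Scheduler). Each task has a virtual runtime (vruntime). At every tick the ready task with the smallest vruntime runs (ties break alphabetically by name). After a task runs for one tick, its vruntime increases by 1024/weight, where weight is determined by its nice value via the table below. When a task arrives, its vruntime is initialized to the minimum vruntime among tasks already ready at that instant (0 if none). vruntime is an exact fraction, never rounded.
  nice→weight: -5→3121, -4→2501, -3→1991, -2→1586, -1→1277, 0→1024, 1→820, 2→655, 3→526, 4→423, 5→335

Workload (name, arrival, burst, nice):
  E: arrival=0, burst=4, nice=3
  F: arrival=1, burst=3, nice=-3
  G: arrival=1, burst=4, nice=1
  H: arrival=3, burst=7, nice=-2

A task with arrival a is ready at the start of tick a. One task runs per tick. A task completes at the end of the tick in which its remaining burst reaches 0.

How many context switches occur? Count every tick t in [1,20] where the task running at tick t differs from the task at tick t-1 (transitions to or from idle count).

t=0: vr[E=0] → run E
t=1: vr[E=512/263 F=512/263 G=512/263] → run E
t=2: vr[E=1024/263 F=512/263 G=512/263] → run F
t=3: vr[E=1024/263 F=1288704/523633 G=512/263 H=512/263] → run G
t=4: vr[E=1024/263 F=1288704/523633 G=172288/53915 H=512/263] → run H
t=5: vr[E=1024/263 F=1288704/523633 G=172288/53915 H=540672/208559] → run F
t=6: vr[E=1024/263 F=1558016/523633 G=172288/53915 H=540672/208559] → run H
t=7: vr[E=1024/263 F=1558016/523633 G=172288/53915 H=675328/208559] → run F
t=8: vr[E=1024/263 G=172288/53915 H=675328/208559] → run G
t=9: vr[E=1024/263 G=239616/53915 H=675328/208559] → run H
t=10: vr[E=1024/263 G=239616/53915 H=809984/208559] → run H
t=11: vr[E=1024/263 G=239616/53915 H=944640/208559] → run E
t=12: vr[E=1536/263 G=239616/53915 H=944640/208559] → run G
t=13: vr[E=1536/263 G=306944/53915 H=944640/208559] → run H
t=14: vr[E=1536/263 G=306944/53915 H=1079296/208559] → run H
t=15: vr[E=1536/263 G=306944/53915 H=1213952/208559] → run G
t=16: vr[E=1536/263 H=1213952/208559] → run H
t=17: vr[E=1536/263] → run E
t=18: (idle)
t=19: (idle)
t=20: (idle)

context switches = 15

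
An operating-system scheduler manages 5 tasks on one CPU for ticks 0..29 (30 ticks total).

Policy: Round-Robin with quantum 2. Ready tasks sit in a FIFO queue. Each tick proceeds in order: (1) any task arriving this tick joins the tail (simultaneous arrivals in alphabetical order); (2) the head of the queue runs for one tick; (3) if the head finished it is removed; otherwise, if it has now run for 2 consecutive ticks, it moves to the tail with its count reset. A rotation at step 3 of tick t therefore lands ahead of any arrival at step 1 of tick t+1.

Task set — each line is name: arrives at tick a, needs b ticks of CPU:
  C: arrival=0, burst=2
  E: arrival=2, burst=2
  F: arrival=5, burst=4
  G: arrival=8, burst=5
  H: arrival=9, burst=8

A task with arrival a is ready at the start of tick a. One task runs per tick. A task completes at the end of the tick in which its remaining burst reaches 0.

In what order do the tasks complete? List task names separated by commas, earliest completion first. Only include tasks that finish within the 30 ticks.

completion order = C, E, F, G, H

t=0: queue=[C] q_used=0 → run C
t=1: queue=[C] q_used=1 → run C
t=2: queue=[E] q_used=0 → run E
t=3: queue=[E] q_used=1 → run E
t=4: (idle)
t=5: queue=[F] q_used=0 → run F
t=6: queue=[F] q_used=1 → run F
t=7: queue=[F] q_used=0 → run F
t=8: queue=[F,G] q_used=1 → run F
t=9: queue=[G,H] q_used=0 → run G
t=10: queue=[G,H] q_used=1 → run G
t=11: queue=[H,G] q_used=0 → run H
t=12: queue=[H,G] q_used=1 → run H
t=13: queue=[G,H] q_used=0 → run G
t=14: queue=[G,H] q_used=1 → run G
t=15: queue=[H,G] q_used=0 → run H
t=16: queue=[H,G] q_used=1 → run H
t=17: queue=[G,H] q_used=0 → run G
t=18: queue=[H] q_used=0 → run H
t=19: queue=[H] q_used=1 → run H
t=20: queue=[H] q_used=0 → run H
t=21: queue=[H] q_used=1 → run H
t=22: (idle)
t=23: (idle)
t=24: (idle)
t=25: (idle)
t=26: (idle)
t=27: (idle)
t=28: (idle)
t=29: (idle)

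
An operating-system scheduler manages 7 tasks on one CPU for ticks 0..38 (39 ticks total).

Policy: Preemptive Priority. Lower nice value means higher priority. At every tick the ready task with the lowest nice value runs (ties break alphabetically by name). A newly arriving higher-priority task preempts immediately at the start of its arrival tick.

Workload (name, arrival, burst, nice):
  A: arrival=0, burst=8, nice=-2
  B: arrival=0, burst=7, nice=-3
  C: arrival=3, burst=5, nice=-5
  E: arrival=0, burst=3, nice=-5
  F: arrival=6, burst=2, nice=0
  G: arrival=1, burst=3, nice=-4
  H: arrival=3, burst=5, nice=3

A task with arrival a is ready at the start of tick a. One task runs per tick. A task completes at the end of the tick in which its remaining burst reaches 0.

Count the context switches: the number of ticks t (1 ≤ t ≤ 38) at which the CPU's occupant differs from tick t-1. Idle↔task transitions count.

t=0: ready={A,B,E} → run E
t=1: ready={A,B,E,G} → run E
t=2: ready={A,B,E,G} → run E
t=3: ready={A,B,C,G,H} → run C
t=4: ready={A,B,C,G,H} → run C
t=5: ready={A,B,C,G,H} → run C
t=6: ready={A,B,C,F,G,H} → run C
t=7: ready={A,B,C,F,G,H} → run C
t=8: ready={A,B,F,G,H} → run G
t=9: ready={A,B,F,G,H} → run G
t=10: ready={A,B,F,G,H} → run G
t=11: ready={A,B,F,H} → run B
t=12: ready={A,B,F,H} → run B
t=13: ready={A,B,F,H} → run B
t=14: ready={A,B,F,H} → run B
t=15: ready={A,B,F,H} → run B
t=16: ready={A,B,F,H} → run B
t=17: ready={A,B,F,H} → run B
t=18: ready={A,F,H} → run A
t=19: ready={A,F,H} → run A
t=20: ready={A,F,H} → run A
t=21: ready={A,F,H} → run A
t=22: ready={A,F,H} → run A
t=23: ready={A,F,H} → run A
t=24: ready={A,F,H} → run A
t=25: ready={A,F,H} → run A
t=26: ready={F,H} → run F
t=27: ready={F,H} → run F
t=28: ready={H} → run H
t=29: ready={H} → run H
t=30: ready={H} → run H
t=31: ready={H} → run H
t=32: ready={H} → run H
t=33: (idle)
t=34: (idle)
t=35: (idle)
t=36: (idle)
t=37: (idle)
t=38: (idle)

context switches = 7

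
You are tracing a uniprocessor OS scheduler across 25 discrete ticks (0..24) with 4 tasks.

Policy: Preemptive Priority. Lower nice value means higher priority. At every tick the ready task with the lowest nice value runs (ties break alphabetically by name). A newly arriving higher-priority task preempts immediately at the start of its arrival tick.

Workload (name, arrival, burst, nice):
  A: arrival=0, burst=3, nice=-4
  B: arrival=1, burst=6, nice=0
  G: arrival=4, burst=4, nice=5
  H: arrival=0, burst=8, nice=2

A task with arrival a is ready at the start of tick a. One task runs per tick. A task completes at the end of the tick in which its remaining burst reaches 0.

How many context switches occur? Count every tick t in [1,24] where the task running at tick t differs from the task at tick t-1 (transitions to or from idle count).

t=0: ready={A,H} → run A
t=1: ready={A,B,H} → run A
t=2: ready={A,B,H} → run A
t=3: ready={B,H} → run B
t=4: ready={B,G,H} → run B
t=5: ready={B,G,H} → run B
t=6: ready={B,G,H} → run B
t=7: ready={B,G,H} → run B
t=8: ready={B,G,H} → run B
t=9: ready={G,H} → run H
t=10: ready={G,H} → run H
t=11: ready={G,H} → run H
t=12: ready={G,H} → run H
t=13: ready={G,H} → run H
t=14: ready={G,H} → run H
t=15: ready={G,H} → run H
t=16: ready={G,H} → run H
t=17: ready={G} → run G
t=18: ready={G} → run G
t=19: ready={G} → run G
t=20: ready={G} → run G
t=21: (idle)
t=22: (idle)
t=23: (idle)
t=24: (idle)

context switches = 4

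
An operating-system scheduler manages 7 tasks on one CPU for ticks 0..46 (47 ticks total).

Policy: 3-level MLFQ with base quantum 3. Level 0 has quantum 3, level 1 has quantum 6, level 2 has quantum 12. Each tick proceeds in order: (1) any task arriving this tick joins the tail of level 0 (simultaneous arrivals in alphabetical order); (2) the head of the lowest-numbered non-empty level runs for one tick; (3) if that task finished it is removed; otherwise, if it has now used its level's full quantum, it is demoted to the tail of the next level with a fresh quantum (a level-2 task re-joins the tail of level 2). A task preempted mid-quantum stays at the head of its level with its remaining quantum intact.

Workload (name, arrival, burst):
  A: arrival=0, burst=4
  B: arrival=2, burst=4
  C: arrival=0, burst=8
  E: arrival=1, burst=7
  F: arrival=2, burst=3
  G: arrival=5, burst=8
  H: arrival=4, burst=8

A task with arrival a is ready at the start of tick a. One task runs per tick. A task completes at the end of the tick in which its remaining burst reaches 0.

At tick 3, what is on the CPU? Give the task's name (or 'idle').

running at tick 3 = C

t=0: L0/L1/L2 = AC/-/- → run A
t=1: L0/L1/L2 = ACE/-/- → run A
t=2: L0/L1/L2 = ACEBF/-/- → run A
t=3: L0/L1/L2 = CEBF/A/- → run C
t=4: L0/L1/L2 = CEBFH/A/- → run C
t=5: L0/L1/L2 = CEBFHG/A/- → run C
t=6: L0/L1/L2 = EBFHG/AC/- → run E
t=7: L0/L1/L2 = EBFHG/AC/- → run E
t=8: L0/L1/L2 = EBFHG/AC/- → run E
t=9: L0/L1/L2 = BFHG/ACE/- → run B
t=10: L0/L1/L2 = BFHG/ACE/- → run B
t=11: L0/L1/L2 = BFHG/ACE/- → run B
t=12: L0/L1/L2 = FHG/ACEB/- → run F
t=13: L0/L1/L2 = FHG/ACEB/- → run F
t=14: L0/L1/L2 = FHG/ACEB/- → run F
t=15: L0/L1/L2 = HG/ACEB/- → run H
t=16: L0/L1/L2 = HG/ACEB/- → run H
t=17: L0/L1/L2 = HG/ACEB/- → run H
t=18: L0/L1/L2 = G/ACEBH/- → run G
t=19: L0/L1/L2 = G/ACEBH/- → run G
t=20: L0/L1/L2 = G/ACEBH/- → run G
t=21: L0/L1/L2 = -/ACEBHG/- → run A
t=22: L0/L1/L2 = -/CEBHG/- → run C
t=23: L0/L1/L2 = -/CEBHG/- → run C
t=24: L0/L1/L2 = -/CEBHG/- → run C
t=25: L0/L1/L2 = -/CEBHG/- → run C
t=26: L0/L1/L2 = -/CEBHG/- → run C
t=27: L0/L1/L2 = -/EBHG/- → run E
t=28: L0/L1/L2 = -/EBHG/- → run E
t=29: L0/L1/L2 = -/EBHG/- → run E
t=30: L0/L1/L2 = -/EBHG/- → run E
t=31: L0/L1/L2 = -/BHG/- → run B
t=32: L0/L1/L2 = -/HG/- → run H
t=33: L0/L1/L2 = -/HG/- → run H
t=34: L0/L1/L2 = -/HG/- → run H
t=35: L0/L1/L2 = -/HG/- → run H
t=36: L0/L1/L2 = -/HG/- → run H
t=37: L0/L1/L2 = -/G/- → run G
t=38: L0/L1/L2 = -/G/- → run G
t=39: L0/L1/L2 = -/G/- → run G
t=40: L0/L1/L2 = -/G/- → run G
t=41: L0/L1/L2 = -/G/- → run G
t=42: (idle)
t=43: (idle)
t=44: (idle)
t=45: (idle)
t=46: (idle)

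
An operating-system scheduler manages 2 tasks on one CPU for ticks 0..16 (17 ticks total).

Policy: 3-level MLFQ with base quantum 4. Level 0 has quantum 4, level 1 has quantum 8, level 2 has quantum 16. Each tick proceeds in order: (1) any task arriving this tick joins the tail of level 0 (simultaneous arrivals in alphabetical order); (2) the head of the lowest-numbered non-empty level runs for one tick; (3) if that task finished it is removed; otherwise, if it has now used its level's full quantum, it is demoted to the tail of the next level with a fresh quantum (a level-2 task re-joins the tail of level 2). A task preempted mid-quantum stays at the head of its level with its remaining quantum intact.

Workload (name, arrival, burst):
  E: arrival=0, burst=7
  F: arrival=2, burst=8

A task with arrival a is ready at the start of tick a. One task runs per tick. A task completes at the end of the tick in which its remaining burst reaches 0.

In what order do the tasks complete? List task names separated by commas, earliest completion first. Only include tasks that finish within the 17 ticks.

t=0: L0/L1/L2 = E/-/- → run E
t=1: L0/L1/L2 = E/-/- → run E
t=2: L0/L1/L2 = EF/-/- → run E
t=3: L0/L1/L2 = EF/-/- → run E
t=4: L0/L1/L2 = F/E/- → run F
t=5: L0/L1/L2 = F/E/- → run F
t=6: L0/L1/L2 = F/E/- → run F
t=7: L0/L1/L2 = F/E/- → run F
t=8: L0/L1/L2 = -/EF/- → run E
t=9: L0/L1/L2 = -/EF/- → run E
t=10: L0/L1/L2 = -/EF/- → run E
t=11: L0/L1/L2 = -/F/- → run F
t=12: L0/L1/L2 = -/F/- → run F
t=13: L0/L1/L2 = -/F/- → run F
t=14: L0/L1/L2 = -/F/- → run F
t=15: (idle)
t=16: (idle)

completion order = E, F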